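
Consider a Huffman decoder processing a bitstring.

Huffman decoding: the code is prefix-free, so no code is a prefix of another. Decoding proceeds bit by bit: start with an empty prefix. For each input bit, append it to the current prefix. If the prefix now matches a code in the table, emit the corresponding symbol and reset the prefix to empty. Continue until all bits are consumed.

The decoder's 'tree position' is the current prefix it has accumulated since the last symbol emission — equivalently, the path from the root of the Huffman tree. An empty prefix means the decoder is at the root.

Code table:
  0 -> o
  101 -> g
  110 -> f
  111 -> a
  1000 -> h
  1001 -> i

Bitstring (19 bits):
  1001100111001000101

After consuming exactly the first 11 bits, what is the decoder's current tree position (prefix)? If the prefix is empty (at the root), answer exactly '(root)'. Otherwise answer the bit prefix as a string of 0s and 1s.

Bit 0: prefix='1' (no match yet)
Bit 1: prefix='10' (no match yet)
Bit 2: prefix='100' (no match yet)
Bit 3: prefix='1001' -> emit 'i', reset
Bit 4: prefix='1' (no match yet)
Bit 5: prefix='10' (no match yet)
Bit 6: prefix='100' (no match yet)
Bit 7: prefix='1001' -> emit 'i', reset
Bit 8: prefix='1' (no match yet)
Bit 9: prefix='11' (no match yet)
Bit 10: prefix='110' -> emit 'f', reset

Answer: (root)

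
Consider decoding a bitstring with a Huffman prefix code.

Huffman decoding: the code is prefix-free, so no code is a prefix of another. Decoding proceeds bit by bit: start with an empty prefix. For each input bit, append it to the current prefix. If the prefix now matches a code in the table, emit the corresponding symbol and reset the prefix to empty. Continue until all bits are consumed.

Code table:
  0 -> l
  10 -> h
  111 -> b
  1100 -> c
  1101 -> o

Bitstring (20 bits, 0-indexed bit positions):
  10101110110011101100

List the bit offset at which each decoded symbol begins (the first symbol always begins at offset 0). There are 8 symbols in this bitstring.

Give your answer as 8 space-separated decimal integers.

Answer: 0 2 4 7 8 12 15 16

Derivation:
Bit 0: prefix='1' (no match yet)
Bit 1: prefix='10' -> emit 'h', reset
Bit 2: prefix='1' (no match yet)
Bit 3: prefix='10' -> emit 'h', reset
Bit 4: prefix='1' (no match yet)
Bit 5: prefix='11' (no match yet)
Bit 6: prefix='111' -> emit 'b', reset
Bit 7: prefix='0' -> emit 'l', reset
Bit 8: prefix='1' (no match yet)
Bit 9: prefix='11' (no match yet)
Bit 10: prefix='110' (no match yet)
Bit 11: prefix='1100' -> emit 'c', reset
Bit 12: prefix='1' (no match yet)
Bit 13: prefix='11' (no match yet)
Bit 14: prefix='111' -> emit 'b', reset
Bit 15: prefix='0' -> emit 'l', reset
Bit 16: prefix='1' (no match yet)
Bit 17: prefix='11' (no match yet)
Bit 18: prefix='110' (no match yet)
Bit 19: prefix='1100' -> emit 'c', reset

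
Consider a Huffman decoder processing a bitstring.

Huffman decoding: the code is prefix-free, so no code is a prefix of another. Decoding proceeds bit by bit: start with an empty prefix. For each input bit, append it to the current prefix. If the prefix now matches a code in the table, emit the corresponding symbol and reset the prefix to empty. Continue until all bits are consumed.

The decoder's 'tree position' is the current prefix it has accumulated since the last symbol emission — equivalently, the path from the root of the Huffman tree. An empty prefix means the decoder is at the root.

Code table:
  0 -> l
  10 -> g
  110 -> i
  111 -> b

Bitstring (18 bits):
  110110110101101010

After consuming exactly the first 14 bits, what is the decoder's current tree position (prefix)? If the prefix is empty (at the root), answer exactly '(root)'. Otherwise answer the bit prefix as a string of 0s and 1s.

Answer: (root)

Derivation:
Bit 0: prefix='1' (no match yet)
Bit 1: prefix='11' (no match yet)
Bit 2: prefix='110' -> emit 'i', reset
Bit 3: prefix='1' (no match yet)
Bit 4: prefix='11' (no match yet)
Bit 5: prefix='110' -> emit 'i', reset
Bit 6: prefix='1' (no match yet)
Bit 7: prefix='11' (no match yet)
Bit 8: prefix='110' -> emit 'i', reset
Bit 9: prefix='1' (no match yet)
Bit 10: prefix='10' -> emit 'g', reset
Bit 11: prefix='1' (no match yet)
Bit 12: prefix='11' (no match yet)
Bit 13: prefix='110' -> emit 'i', reset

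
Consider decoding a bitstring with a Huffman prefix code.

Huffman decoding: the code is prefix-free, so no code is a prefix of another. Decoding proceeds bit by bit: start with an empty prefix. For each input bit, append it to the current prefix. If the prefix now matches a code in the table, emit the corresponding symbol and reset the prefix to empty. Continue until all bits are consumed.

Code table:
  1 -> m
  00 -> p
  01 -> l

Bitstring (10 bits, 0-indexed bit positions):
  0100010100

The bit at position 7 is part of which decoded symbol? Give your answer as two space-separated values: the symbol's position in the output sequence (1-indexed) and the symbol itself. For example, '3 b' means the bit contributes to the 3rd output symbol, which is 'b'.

Answer: 4 l

Derivation:
Bit 0: prefix='0' (no match yet)
Bit 1: prefix='01' -> emit 'l', reset
Bit 2: prefix='0' (no match yet)
Bit 3: prefix='00' -> emit 'p', reset
Bit 4: prefix='0' (no match yet)
Bit 5: prefix='01' -> emit 'l', reset
Bit 6: prefix='0' (no match yet)
Bit 7: prefix='01' -> emit 'l', reset
Bit 8: prefix='0' (no match yet)
Bit 9: prefix='00' -> emit 'p', reset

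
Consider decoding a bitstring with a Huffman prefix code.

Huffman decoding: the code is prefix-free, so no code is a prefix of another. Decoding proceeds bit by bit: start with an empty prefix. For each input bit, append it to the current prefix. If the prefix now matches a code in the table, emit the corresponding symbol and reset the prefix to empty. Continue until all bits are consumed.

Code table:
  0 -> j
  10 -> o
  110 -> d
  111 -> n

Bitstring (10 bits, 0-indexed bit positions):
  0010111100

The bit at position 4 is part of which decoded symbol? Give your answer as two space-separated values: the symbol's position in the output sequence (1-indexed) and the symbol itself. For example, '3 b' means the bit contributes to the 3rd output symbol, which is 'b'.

Answer: 4 n

Derivation:
Bit 0: prefix='0' -> emit 'j', reset
Bit 1: prefix='0' -> emit 'j', reset
Bit 2: prefix='1' (no match yet)
Bit 3: prefix='10' -> emit 'o', reset
Bit 4: prefix='1' (no match yet)
Bit 5: prefix='11' (no match yet)
Bit 6: prefix='111' -> emit 'n', reset
Bit 7: prefix='1' (no match yet)
Bit 8: prefix='10' -> emit 'o', reset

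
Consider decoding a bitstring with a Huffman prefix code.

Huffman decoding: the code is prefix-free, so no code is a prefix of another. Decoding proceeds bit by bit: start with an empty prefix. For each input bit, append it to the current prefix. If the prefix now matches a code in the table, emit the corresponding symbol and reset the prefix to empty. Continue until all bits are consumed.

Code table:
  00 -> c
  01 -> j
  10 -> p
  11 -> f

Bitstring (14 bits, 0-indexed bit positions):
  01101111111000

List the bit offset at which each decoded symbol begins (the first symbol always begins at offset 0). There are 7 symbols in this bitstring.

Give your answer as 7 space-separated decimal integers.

Bit 0: prefix='0' (no match yet)
Bit 1: prefix='01' -> emit 'j', reset
Bit 2: prefix='1' (no match yet)
Bit 3: prefix='10' -> emit 'p', reset
Bit 4: prefix='1' (no match yet)
Bit 5: prefix='11' -> emit 'f', reset
Bit 6: prefix='1' (no match yet)
Bit 7: prefix='11' -> emit 'f', reset
Bit 8: prefix='1' (no match yet)
Bit 9: prefix='11' -> emit 'f', reset
Bit 10: prefix='1' (no match yet)
Bit 11: prefix='10' -> emit 'p', reset
Bit 12: prefix='0' (no match yet)
Bit 13: prefix='00' -> emit 'c', reset

Answer: 0 2 4 6 8 10 12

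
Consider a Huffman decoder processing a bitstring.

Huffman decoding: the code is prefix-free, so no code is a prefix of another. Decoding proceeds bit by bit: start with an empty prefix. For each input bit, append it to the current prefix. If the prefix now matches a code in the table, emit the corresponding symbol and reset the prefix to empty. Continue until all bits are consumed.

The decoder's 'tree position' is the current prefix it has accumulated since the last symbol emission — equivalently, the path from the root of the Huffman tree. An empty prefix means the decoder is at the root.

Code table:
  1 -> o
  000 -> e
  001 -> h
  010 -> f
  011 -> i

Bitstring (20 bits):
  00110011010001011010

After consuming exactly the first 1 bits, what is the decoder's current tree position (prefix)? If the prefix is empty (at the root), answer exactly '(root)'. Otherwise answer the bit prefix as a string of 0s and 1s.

Answer: 0

Derivation:
Bit 0: prefix='0' (no match yet)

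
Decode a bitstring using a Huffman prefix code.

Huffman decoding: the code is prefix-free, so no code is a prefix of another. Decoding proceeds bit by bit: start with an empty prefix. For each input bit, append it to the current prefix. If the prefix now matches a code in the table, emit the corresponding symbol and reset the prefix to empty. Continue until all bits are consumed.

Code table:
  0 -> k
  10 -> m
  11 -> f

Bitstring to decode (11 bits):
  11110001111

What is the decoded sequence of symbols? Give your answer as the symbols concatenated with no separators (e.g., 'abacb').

Bit 0: prefix='1' (no match yet)
Bit 1: prefix='11' -> emit 'f', reset
Bit 2: prefix='1' (no match yet)
Bit 3: prefix='11' -> emit 'f', reset
Bit 4: prefix='0' -> emit 'k', reset
Bit 5: prefix='0' -> emit 'k', reset
Bit 6: prefix='0' -> emit 'k', reset
Bit 7: prefix='1' (no match yet)
Bit 8: prefix='11' -> emit 'f', reset
Bit 9: prefix='1' (no match yet)
Bit 10: prefix='11' -> emit 'f', reset

Answer: ffkkkff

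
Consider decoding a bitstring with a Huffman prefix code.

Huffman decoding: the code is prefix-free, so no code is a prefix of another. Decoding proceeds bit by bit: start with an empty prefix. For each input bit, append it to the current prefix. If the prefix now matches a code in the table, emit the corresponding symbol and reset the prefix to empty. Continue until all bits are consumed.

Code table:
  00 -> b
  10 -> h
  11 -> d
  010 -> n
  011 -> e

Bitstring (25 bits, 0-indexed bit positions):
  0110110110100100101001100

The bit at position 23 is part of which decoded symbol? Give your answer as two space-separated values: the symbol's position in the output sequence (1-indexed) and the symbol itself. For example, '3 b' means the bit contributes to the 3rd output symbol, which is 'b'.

Answer: 9 b

Derivation:
Bit 0: prefix='0' (no match yet)
Bit 1: prefix='01' (no match yet)
Bit 2: prefix='011' -> emit 'e', reset
Bit 3: prefix='0' (no match yet)
Bit 4: prefix='01' (no match yet)
Bit 5: prefix='011' -> emit 'e', reset
Bit 6: prefix='0' (no match yet)
Bit 7: prefix='01' (no match yet)
Bit 8: prefix='011' -> emit 'e', reset
Bit 9: prefix='0' (no match yet)
Bit 10: prefix='01' (no match yet)
Bit 11: prefix='010' -> emit 'n', reset
Bit 12: prefix='0' (no match yet)
Bit 13: prefix='01' (no match yet)
Bit 14: prefix='010' -> emit 'n', reset
Bit 15: prefix='0' (no match yet)
Bit 16: prefix='01' (no match yet)
Bit 17: prefix='010' -> emit 'n', reset
Bit 18: prefix='1' (no match yet)
Bit 19: prefix='10' -> emit 'h', reset
Bit 20: prefix='0' (no match yet)
Bit 21: prefix='01' (no match yet)
Bit 22: prefix='011' -> emit 'e', reset
Bit 23: prefix='0' (no match yet)
Bit 24: prefix='00' -> emit 'b', reset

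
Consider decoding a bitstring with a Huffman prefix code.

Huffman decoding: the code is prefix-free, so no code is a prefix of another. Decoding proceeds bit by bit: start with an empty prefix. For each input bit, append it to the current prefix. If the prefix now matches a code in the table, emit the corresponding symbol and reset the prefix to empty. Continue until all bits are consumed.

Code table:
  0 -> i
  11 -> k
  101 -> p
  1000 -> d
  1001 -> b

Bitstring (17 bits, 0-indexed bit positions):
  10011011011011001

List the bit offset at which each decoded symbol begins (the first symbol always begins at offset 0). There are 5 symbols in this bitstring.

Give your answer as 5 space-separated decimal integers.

Answer: 0 4 7 10 13

Derivation:
Bit 0: prefix='1' (no match yet)
Bit 1: prefix='10' (no match yet)
Bit 2: prefix='100' (no match yet)
Bit 3: prefix='1001' -> emit 'b', reset
Bit 4: prefix='1' (no match yet)
Bit 5: prefix='10' (no match yet)
Bit 6: prefix='101' -> emit 'p', reset
Bit 7: prefix='1' (no match yet)
Bit 8: prefix='10' (no match yet)
Bit 9: prefix='101' -> emit 'p', reset
Bit 10: prefix='1' (no match yet)
Bit 11: prefix='10' (no match yet)
Bit 12: prefix='101' -> emit 'p', reset
Bit 13: prefix='1' (no match yet)
Bit 14: prefix='10' (no match yet)
Bit 15: prefix='100' (no match yet)
Bit 16: prefix='1001' -> emit 'b', reset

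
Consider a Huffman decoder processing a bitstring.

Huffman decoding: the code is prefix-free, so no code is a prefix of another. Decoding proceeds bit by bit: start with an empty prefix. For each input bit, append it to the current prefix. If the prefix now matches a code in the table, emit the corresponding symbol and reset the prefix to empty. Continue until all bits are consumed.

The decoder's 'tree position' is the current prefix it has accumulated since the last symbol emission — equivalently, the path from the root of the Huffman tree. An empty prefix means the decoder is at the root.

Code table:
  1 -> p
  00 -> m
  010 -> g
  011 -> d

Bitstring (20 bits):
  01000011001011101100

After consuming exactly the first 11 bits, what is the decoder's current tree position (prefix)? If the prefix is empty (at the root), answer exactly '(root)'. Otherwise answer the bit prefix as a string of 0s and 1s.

Bit 0: prefix='0' (no match yet)
Bit 1: prefix='01' (no match yet)
Bit 2: prefix='010' -> emit 'g', reset
Bit 3: prefix='0' (no match yet)
Bit 4: prefix='00' -> emit 'm', reset
Bit 5: prefix='0' (no match yet)
Bit 6: prefix='01' (no match yet)
Bit 7: prefix='011' -> emit 'd', reset
Bit 8: prefix='0' (no match yet)
Bit 9: prefix='00' -> emit 'm', reset
Bit 10: prefix='1' -> emit 'p', reset

Answer: (root)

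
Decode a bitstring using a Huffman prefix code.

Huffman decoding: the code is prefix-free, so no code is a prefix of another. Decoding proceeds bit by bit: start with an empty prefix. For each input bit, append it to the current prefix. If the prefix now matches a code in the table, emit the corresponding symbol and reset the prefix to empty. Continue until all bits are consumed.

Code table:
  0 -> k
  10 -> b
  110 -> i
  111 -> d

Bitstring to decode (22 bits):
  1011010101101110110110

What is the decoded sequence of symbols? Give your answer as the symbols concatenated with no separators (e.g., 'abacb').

Bit 0: prefix='1' (no match yet)
Bit 1: prefix='10' -> emit 'b', reset
Bit 2: prefix='1' (no match yet)
Bit 3: prefix='11' (no match yet)
Bit 4: prefix='110' -> emit 'i', reset
Bit 5: prefix='1' (no match yet)
Bit 6: prefix='10' -> emit 'b', reset
Bit 7: prefix='1' (no match yet)
Bit 8: prefix='10' -> emit 'b', reset
Bit 9: prefix='1' (no match yet)
Bit 10: prefix='11' (no match yet)
Bit 11: prefix='110' -> emit 'i', reset
Bit 12: prefix='1' (no match yet)
Bit 13: prefix='11' (no match yet)
Bit 14: prefix='111' -> emit 'd', reset
Bit 15: prefix='0' -> emit 'k', reset
Bit 16: prefix='1' (no match yet)
Bit 17: prefix='11' (no match yet)
Bit 18: prefix='110' -> emit 'i', reset
Bit 19: prefix='1' (no match yet)
Bit 20: prefix='11' (no match yet)
Bit 21: prefix='110' -> emit 'i', reset

Answer: bibbidkii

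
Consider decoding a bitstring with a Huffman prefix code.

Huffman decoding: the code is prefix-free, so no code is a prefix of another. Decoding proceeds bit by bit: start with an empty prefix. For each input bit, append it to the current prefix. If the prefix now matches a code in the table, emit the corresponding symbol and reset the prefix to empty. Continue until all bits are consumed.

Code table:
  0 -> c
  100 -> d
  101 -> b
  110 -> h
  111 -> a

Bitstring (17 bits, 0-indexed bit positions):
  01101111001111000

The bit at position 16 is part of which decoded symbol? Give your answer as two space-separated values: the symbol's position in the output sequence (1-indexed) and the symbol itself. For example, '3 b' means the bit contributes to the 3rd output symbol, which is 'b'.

Answer: 7 c

Derivation:
Bit 0: prefix='0' -> emit 'c', reset
Bit 1: prefix='1' (no match yet)
Bit 2: prefix='11' (no match yet)
Bit 3: prefix='110' -> emit 'h', reset
Bit 4: prefix='1' (no match yet)
Bit 5: prefix='11' (no match yet)
Bit 6: prefix='111' -> emit 'a', reset
Bit 7: prefix='1' (no match yet)
Bit 8: prefix='10' (no match yet)
Bit 9: prefix='100' -> emit 'd', reset
Bit 10: prefix='1' (no match yet)
Bit 11: prefix='11' (no match yet)
Bit 12: prefix='111' -> emit 'a', reset
Bit 13: prefix='1' (no match yet)
Bit 14: prefix='10' (no match yet)
Bit 15: prefix='100' -> emit 'd', reset
Bit 16: prefix='0' -> emit 'c', reset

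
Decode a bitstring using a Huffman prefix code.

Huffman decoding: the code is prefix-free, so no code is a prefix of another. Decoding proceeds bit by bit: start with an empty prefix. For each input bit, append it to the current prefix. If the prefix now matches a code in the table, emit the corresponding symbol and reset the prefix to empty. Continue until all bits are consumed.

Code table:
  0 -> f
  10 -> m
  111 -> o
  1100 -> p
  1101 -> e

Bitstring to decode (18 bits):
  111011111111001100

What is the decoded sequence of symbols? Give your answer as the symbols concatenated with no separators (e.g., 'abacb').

Bit 0: prefix='1' (no match yet)
Bit 1: prefix='11' (no match yet)
Bit 2: prefix='111' -> emit 'o', reset
Bit 3: prefix='0' -> emit 'f', reset
Bit 4: prefix='1' (no match yet)
Bit 5: prefix='11' (no match yet)
Bit 6: prefix='111' -> emit 'o', reset
Bit 7: prefix='1' (no match yet)
Bit 8: prefix='11' (no match yet)
Bit 9: prefix='111' -> emit 'o', reset
Bit 10: prefix='1' (no match yet)
Bit 11: prefix='11' (no match yet)
Bit 12: prefix='110' (no match yet)
Bit 13: prefix='1100' -> emit 'p', reset
Bit 14: prefix='1' (no match yet)
Bit 15: prefix='11' (no match yet)
Bit 16: prefix='110' (no match yet)
Bit 17: prefix='1100' -> emit 'p', reset

Answer: ofoopp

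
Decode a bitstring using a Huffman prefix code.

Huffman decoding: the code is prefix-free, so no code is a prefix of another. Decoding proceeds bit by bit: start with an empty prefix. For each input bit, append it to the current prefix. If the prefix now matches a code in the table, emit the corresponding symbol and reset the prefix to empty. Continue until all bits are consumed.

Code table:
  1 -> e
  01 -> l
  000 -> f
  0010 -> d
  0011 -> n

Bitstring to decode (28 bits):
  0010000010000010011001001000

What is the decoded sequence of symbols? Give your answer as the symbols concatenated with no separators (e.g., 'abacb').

Bit 0: prefix='0' (no match yet)
Bit 1: prefix='00' (no match yet)
Bit 2: prefix='001' (no match yet)
Bit 3: prefix='0010' -> emit 'd', reset
Bit 4: prefix='0' (no match yet)
Bit 5: prefix='00' (no match yet)
Bit 6: prefix='000' -> emit 'f', reset
Bit 7: prefix='0' (no match yet)
Bit 8: prefix='01' -> emit 'l', reset
Bit 9: prefix='0' (no match yet)
Bit 10: prefix='00' (no match yet)
Bit 11: prefix='000' -> emit 'f', reset
Bit 12: prefix='0' (no match yet)
Bit 13: prefix='00' (no match yet)
Bit 14: prefix='001' (no match yet)
Bit 15: prefix='0010' -> emit 'd', reset
Bit 16: prefix='0' (no match yet)
Bit 17: prefix='01' -> emit 'l', reset
Bit 18: prefix='1' -> emit 'e', reset
Bit 19: prefix='0' (no match yet)
Bit 20: prefix='00' (no match yet)
Bit 21: prefix='001' (no match yet)
Bit 22: prefix='0010' -> emit 'd', reset
Bit 23: prefix='0' (no match yet)
Bit 24: prefix='01' -> emit 'l', reset
Bit 25: prefix='0' (no match yet)
Bit 26: prefix='00' (no match yet)
Bit 27: prefix='000' -> emit 'f', reset

Answer: dflfdledlf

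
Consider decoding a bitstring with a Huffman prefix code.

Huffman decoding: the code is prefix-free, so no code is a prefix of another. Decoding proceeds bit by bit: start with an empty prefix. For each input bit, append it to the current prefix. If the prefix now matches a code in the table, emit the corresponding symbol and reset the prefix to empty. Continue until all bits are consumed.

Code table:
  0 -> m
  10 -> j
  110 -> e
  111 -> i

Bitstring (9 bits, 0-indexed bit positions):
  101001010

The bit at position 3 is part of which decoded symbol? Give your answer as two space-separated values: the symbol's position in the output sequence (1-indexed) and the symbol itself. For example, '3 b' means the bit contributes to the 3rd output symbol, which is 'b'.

Bit 0: prefix='1' (no match yet)
Bit 1: prefix='10' -> emit 'j', reset
Bit 2: prefix='1' (no match yet)
Bit 3: prefix='10' -> emit 'j', reset
Bit 4: prefix='0' -> emit 'm', reset
Bit 5: prefix='1' (no match yet)
Bit 6: prefix='10' -> emit 'j', reset
Bit 7: prefix='1' (no match yet)

Answer: 2 j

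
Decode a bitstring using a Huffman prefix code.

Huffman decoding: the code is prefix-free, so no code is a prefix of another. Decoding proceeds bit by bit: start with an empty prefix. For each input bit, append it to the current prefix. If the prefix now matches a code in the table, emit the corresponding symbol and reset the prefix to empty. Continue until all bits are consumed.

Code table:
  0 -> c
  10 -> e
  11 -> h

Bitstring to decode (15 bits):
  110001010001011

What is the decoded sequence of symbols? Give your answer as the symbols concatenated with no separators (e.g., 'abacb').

Bit 0: prefix='1' (no match yet)
Bit 1: prefix='11' -> emit 'h', reset
Bit 2: prefix='0' -> emit 'c', reset
Bit 3: prefix='0' -> emit 'c', reset
Bit 4: prefix='0' -> emit 'c', reset
Bit 5: prefix='1' (no match yet)
Bit 6: prefix='10' -> emit 'e', reset
Bit 7: prefix='1' (no match yet)
Bit 8: prefix='10' -> emit 'e', reset
Bit 9: prefix='0' -> emit 'c', reset
Bit 10: prefix='0' -> emit 'c', reset
Bit 11: prefix='1' (no match yet)
Bit 12: prefix='10' -> emit 'e', reset
Bit 13: prefix='1' (no match yet)
Bit 14: prefix='11' -> emit 'h', reset

Answer: hccceecceh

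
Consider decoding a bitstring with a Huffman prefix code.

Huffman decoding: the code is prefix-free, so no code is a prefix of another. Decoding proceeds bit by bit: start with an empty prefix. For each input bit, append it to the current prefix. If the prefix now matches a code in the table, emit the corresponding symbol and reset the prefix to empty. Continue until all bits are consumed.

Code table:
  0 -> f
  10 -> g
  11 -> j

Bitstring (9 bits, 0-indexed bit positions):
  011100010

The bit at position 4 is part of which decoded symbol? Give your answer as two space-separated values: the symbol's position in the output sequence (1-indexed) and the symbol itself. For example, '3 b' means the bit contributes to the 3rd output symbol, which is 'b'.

Bit 0: prefix='0' -> emit 'f', reset
Bit 1: prefix='1' (no match yet)
Bit 2: prefix='11' -> emit 'j', reset
Bit 3: prefix='1' (no match yet)
Bit 4: prefix='10' -> emit 'g', reset
Bit 5: prefix='0' -> emit 'f', reset
Bit 6: prefix='0' -> emit 'f', reset
Bit 7: prefix='1' (no match yet)
Bit 8: prefix='10' -> emit 'g', reset

Answer: 3 g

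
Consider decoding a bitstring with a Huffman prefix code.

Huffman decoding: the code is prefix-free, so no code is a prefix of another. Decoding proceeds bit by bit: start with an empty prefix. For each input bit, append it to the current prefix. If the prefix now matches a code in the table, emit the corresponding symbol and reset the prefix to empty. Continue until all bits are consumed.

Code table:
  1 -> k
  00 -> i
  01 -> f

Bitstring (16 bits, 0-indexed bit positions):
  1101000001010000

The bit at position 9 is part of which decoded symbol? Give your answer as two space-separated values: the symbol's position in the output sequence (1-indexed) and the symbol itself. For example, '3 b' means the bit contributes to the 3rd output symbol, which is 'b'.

Bit 0: prefix='1' -> emit 'k', reset
Bit 1: prefix='1' -> emit 'k', reset
Bit 2: prefix='0' (no match yet)
Bit 3: prefix='01' -> emit 'f', reset
Bit 4: prefix='0' (no match yet)
Bit 5: prefix='00' -> emit 'i', reset
Bit 6: prefix='0' (no match yet)
Bit 7: prefix='00' -> emit 'i', reset
Bit 8: prefix='0' (no match yet)
Bit 9: prefix='01' -> emit 'f', reset
Bit 10: prefix='0' (no match yet)
Bit 11: prefix='01' -> emit 'f', reset
Bit 12: prefix='0' (no match yet)
Bit 13: prefix='00' -> emit 'i', reset

Answer: 6 f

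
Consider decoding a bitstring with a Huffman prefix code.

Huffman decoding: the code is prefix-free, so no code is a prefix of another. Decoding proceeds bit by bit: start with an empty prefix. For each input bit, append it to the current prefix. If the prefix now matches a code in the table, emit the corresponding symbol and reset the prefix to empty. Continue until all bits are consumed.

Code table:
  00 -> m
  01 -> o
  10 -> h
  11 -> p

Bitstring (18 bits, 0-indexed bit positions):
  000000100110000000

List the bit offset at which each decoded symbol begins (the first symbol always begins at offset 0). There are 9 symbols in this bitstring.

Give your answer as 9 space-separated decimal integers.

Answer: 0 2 4 6 8 10 12 14 16

Derivation:
Bit 0: prefix='0' (no match yet)
Bit 1: prefix='00' -> emit 'm', reset
Bit 2: prefix='0' (no match yet)
Bit 3: prefix='00' -> emit 'm', reset
Bit 4: prefix='0' (no match yet)
Bit 5: prefix='00' -> emit 'm', reset
Bit 6: prefix='1' (no match yet)
Bit 7: prefix='10' -> emit 'h', reset
Bit 8: prefix='0' (no match yet)
Bit 9: prefix='01' -> emit 'o', reset
Bit 10: prefix='1' (no match yet)
Bit 11: prefix='10' -> emit 'h', reset
Bit 12: prefix='0' (no match yet)
Bit 13: prefix='00' -> emit 'm', reset
Bit 14: prefix='0' (no match yet)
Bit 15: prefix='00' -> emit 'm', reset
Bit 16: prefix='0' (no match yet)
Bit 17: prefix='00' -> emit 'm', reset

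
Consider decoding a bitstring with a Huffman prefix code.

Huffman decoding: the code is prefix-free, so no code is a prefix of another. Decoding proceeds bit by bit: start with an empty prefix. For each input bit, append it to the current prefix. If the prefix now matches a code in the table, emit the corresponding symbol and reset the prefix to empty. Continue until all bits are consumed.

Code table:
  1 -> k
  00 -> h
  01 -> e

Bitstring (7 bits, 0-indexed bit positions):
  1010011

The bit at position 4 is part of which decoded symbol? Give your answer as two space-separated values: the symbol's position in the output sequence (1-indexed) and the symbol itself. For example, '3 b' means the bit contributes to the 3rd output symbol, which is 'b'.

Bit 0: prefix='1' -> emit 'k', reset
Bit 1: prefix='0' (no match yet)
Bit 2: prefix='01' -> emit 'e', reset
Bit 3: prefix='0' (no match yet)
Bit 4: prefix='00' -> emit 'h', reset
Bit 5: prefix='1' -> emit 'k', reset
Bit 6: prefix='1' -> emit 'k', reset

Answer: 3 h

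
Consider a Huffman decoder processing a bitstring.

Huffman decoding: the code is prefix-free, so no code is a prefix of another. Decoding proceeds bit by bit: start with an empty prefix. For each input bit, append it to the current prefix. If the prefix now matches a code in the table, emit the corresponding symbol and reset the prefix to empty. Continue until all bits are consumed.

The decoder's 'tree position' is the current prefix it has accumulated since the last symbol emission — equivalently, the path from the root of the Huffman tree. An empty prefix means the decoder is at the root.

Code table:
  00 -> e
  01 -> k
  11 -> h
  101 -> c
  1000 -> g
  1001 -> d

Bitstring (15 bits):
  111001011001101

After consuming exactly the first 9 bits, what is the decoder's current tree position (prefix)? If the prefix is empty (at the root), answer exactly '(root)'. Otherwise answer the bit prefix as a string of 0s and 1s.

Bit 0: prefix='1' (no match yet)
Bit 1: prefix='11' -> emit 'h', reset
Bit 2: prefix='1' (no match yet)
Bit 3: prefix='10' (no match yet)
Bit 4: prefix='100' (no match yet)
Bit 5: prefix='1001' -> emit 'd', reset
Bit 6: prefix='0' (no match yet)
Bit 7: prefix='01' -> emit 'k', reset
Bit 8: prefix='1' (no match yet)

Answer: 1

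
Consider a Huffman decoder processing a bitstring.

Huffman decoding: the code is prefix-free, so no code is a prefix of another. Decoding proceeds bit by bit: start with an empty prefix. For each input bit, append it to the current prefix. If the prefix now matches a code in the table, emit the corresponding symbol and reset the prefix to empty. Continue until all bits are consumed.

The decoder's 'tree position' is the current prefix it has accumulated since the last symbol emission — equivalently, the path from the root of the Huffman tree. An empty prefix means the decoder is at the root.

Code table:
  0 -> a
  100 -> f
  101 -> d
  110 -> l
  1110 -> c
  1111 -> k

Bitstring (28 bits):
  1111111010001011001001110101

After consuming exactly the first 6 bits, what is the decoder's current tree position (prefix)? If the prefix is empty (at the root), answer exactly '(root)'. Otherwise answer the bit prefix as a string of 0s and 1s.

Bit 0: prefix='1' (no match yet)
Bit 1: prefix='11' (no match yet)
Bit 2: prefix='111' (no match yet)
Bit 3: prefix='1111' -> emit 'k', reset
Bit 4: prefix='1' (no match yet)
Bit 5: prefix='11' (no match yet)

Answer: 11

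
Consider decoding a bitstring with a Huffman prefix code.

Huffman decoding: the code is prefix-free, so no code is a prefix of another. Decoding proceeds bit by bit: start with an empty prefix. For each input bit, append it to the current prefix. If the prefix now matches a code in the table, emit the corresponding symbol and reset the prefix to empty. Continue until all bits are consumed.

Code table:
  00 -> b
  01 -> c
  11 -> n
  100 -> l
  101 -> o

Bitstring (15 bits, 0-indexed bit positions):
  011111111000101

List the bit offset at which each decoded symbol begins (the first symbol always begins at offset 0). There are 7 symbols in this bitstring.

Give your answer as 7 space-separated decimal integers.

Bit 0: prefix='0' (no match yet)
Bit 1: prefix='01' -> emit 'c', reset
Bit 2: prefix='1' (no match yet)
Bit 3: prefix='11' -> emit 'n', reset
Bit 4: prefix='1' (no match yet)
Bit 5: prefix='11' -> emit 'n', reset
Bit 6: prefix='1' (no match yet)
Bit 7: prefix='11' -> emit 'n', reset
Bit 8: prefix='1' (no match yet)
Bit 9: prefix='10' (no match yet)
Bit 10: prefix='100' -> emit 'l', reset
Bit 11: prefix='0' (no match yet)
Bit 12: prefix='01' -> emit 'c', reset
Bit 13: prefix='0' (no match yet)
Bit 14: prefix='01' -> emit 'c', reset

Answer: 0 2 4 6 8 11 13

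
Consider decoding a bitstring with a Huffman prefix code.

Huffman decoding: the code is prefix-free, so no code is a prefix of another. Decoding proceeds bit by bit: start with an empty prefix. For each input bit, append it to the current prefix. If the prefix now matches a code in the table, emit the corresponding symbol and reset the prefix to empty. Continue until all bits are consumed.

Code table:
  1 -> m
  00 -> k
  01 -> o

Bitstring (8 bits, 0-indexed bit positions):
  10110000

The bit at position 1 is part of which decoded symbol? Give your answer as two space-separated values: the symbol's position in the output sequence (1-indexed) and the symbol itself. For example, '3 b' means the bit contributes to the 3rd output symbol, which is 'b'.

Bit 0: prefix='1' -> emit 'm', reset
Bit 1: prefix='0' (no match yet)
Bit 2: prefix='01' -> emit 'o', reset
Bit 3: prefix='1' -> emit 'm', reset
Bit 4: prefix='0' (no match yet)
Bit 5: prefix='00' -> emit 'k', reset

Answer: 2 o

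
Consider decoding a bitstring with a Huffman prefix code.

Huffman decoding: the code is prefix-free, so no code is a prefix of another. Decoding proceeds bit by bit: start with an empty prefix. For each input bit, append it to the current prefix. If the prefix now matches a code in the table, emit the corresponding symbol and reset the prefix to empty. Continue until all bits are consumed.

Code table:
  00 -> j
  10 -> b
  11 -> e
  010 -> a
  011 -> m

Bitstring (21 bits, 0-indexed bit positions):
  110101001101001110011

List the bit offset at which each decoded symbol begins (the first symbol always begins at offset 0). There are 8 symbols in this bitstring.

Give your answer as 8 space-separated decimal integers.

Answer: 0 2 5 7 10 13 16 18

Derivation:
Bit 0: prefix='1' (no match yet)
Bit 1: prefix='11' -> emit 'e', reset
Bit 2: prefix='0' (no match yet)
Bit 3: prefix='01' (no match yet)
Bit 4: prefix='010' -> emit 'a', reset
Bit 5: prefix='1' (no match yet)
Bit 6: prefix='10' -> emit 'b', reset
Bit 7: prefix='0' (no match yet)
Bit 8: prefix='01' (no match yet)
Bit 9: prefix='011' -> emit 'm', reset
Bit 10: prefix='0' (no match yet)
Bit 11: prefix='01' (no match yet)
Bit 12: prefix='010' -> emit 'a', reset
Bit 13: prefix='0' (no match yet)
Bit 14: prefix='01' (no match yet)
Bit 15: prefix='011' -> emit 'm', reset
Bit 16: prefix='1' (no match yet)
Bit 17: prefix='10' -> emit 'b', reset
Bit 18: prefix='0' (no match yet)
Bit 19: prefix='01' (no match yet)
Bit 20: prefix='011' -> emit 'm', reset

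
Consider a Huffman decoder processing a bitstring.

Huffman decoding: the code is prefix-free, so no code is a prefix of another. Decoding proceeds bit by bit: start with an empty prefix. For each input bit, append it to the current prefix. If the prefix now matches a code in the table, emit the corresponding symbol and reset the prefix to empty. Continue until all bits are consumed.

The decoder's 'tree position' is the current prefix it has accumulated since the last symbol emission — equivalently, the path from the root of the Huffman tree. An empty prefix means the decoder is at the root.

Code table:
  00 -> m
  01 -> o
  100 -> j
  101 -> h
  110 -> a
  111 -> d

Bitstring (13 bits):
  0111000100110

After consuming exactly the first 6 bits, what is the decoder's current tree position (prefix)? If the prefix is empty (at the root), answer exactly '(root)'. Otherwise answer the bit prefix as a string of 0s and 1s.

Bit 0: prefix='0' (no match yet)
Bit 1: prefix='01' -> emit 'o', reset
Bit 2: prefix='1' (no match yet)
Bit 3: prefix='11' (no match yet)
Bit 4: prefix='110' -> emit 'a', reset
Bit 5: prefix='0' (no match yet)

Answer: 0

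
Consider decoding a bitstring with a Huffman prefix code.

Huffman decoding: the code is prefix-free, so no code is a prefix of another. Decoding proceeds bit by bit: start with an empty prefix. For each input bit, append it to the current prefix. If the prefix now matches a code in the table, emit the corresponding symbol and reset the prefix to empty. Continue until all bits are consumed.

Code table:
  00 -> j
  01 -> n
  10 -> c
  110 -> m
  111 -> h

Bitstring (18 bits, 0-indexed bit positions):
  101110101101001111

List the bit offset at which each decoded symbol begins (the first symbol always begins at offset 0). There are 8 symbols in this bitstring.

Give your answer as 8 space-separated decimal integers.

Bit 0: prefix='1' (no match yet)
Bit 1: prefix='10' -> emit 'c', reset
Bit 2: prefix='1' (no match yet)
Bit 3: prefix='11' (no match yet)
Bit 4: prefix='111' -> emit 'h', reset
Bit 5: prefix='0' (no match yet)
Bit 6: prefix='01' -> emit 'n', reset
Bit 7: prefix='0' (no match yet)
Bit 8: prefix='01' -> emit 'n', reset
Bit 9: prefix='1' (no match yet)
Bit 10: prefix='10' -> emit 'c', reset
Bit 11: prefix='1' (no match yet)
Bit 12: prefix='10' -> emit 'c', reset
Bit 13: prefix='0' (no match yet)
Bit 14: prefix='01' -> emit 'n', reset
Bit 15: prefix='1' (no match yet)
Bit 16: prefix='11' (no match yet)
Bit 17: prefix='111' -> emit 'h', reset

Answer: 0 2 5 7 9 11 13 15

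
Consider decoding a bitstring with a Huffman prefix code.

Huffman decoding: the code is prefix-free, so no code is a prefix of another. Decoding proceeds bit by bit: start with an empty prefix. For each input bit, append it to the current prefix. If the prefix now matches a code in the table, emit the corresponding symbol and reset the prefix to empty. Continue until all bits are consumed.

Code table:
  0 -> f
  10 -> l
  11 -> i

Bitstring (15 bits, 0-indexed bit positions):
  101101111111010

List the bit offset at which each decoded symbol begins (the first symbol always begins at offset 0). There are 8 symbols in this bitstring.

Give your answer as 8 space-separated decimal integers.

Answer: 0 2 4 5 7 9 11 13

Derivation:
Bit 0: prefix='1' (no match yet)
Bit 1: prefix='10' -> emit 'l', reset
Bit 2: prefix='1' (no match yet)
Bit 3: prefix='11' -> emit 'i', reset
Bit 4: prefix='0' -> emit 'f', reset
Bit 5: prefix='1' (no match yet)
Bit 6: prefix='11' -> emit 'i', reset
Bit 7: prefix='1' (no match yet)
Bit 8: prefix='11' -> emit 'i', reset
Bit 9: prefix='1' (no match yet)
Bit 10: prefix='11' -> emit 'i', reset
Bit 11: prefix='1' (no match yet)
Bit 12: prefix='10' -> emit 'l', reset
Bit 13: prefix='1' (no match yet)
Bit 14: prefix='10' -> emit 'l', reset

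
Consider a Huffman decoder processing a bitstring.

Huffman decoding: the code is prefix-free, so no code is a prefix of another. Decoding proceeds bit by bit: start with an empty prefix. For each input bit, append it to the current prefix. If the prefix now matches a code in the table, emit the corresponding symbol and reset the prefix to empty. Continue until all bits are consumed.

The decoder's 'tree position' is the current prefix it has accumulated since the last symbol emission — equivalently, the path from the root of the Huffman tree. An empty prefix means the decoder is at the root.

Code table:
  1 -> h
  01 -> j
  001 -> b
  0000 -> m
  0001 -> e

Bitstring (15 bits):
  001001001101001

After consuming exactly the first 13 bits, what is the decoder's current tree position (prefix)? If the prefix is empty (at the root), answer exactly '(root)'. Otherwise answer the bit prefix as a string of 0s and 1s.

Answer: 0

Derivation:
Bit 0: prefix='0' (no match yet)
Bit 1: prefix='00' (no match yet)
Bit 2: prefix='001' -> emit 'b', reset
Bit 3: prefix='0' (no match yet)
Bit 4: prefix='00' (no match yet)
Bit 5: prefix='001' -> emit 'b', reset
Bit 6: prefix='0' (no match yet)
Bit 7: prefix='00' (no match yet)
Bit 8: prefix='001' -> emit 'b', reset
Bit 9: prefix='1' -> emit 'h', reset
Bit 10: prefix='0' (no match yet)
Bit 11: prefix='01' -> emit 'j', reset
Bit 12: prefix='0' (no match yet)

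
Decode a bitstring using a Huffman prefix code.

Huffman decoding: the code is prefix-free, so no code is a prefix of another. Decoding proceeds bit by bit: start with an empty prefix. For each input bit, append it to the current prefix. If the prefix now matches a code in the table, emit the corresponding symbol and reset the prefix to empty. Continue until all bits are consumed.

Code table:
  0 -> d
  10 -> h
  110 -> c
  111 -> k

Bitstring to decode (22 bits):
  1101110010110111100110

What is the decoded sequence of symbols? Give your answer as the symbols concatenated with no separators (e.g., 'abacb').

Answer: ckddhckhdc

Derivation:
Bit 0: prefix='1' (no match yet)
Bit 1: prefix='11' (no match yet)
Bit 2: prefix='110' -> emit 'c', reset
Bit 3: prefix='1' (no match yet)
Bit 4: prefix='11' (no match yet)
Bit 5: prefix='111' -> emit 'k', reset
Bit 6: prefix='0' -> emit 'd', reset
Bit 7: prefix='0' -> emit 'd', reset
Bit 8: prefix='1' (no match yet)
Bit 9: prefix='10' -> emit 'h', reset
Bit 10: prefix='1' (no match yet)
Bit 11: prefix='11' (no match yet)
Bit 12: prefix='110' -> emit 'c', reset
Bit 13: prefix='1' (no match yet)
Bit 14: prefix='11' (no match yet)
Bit 15: prefix='111' -> emit 'k', reset
Bit 16: prefix='1' (no match yet)
Bit 17: prefix='10' -> emit 'h', reset
Bit 18: prefix='0' -> emit 'd', reset
Bit 19: prefix='1' (no match yet)
Bit 20: prefix='11' (no match yet)
Bit 21: prefix='110' -> emit 'c', reset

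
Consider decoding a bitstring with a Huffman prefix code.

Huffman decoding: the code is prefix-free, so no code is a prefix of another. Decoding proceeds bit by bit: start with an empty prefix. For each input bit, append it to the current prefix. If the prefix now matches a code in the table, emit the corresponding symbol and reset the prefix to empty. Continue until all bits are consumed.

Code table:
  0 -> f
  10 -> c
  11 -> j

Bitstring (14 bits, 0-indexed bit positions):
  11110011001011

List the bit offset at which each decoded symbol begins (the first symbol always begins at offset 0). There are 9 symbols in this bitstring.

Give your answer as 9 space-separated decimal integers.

Bit 0: prefix='1' (no match yet)
Bit 1: prefix='11' -> emit 'j', reset
Bit 2: prefix='1' (no match yet)
Bit 3: prefix='11' -> emit 'j', reset
Bit 4: prefix='0' -> emit 'f', reset
Bit 5: prefix='0' -> emit 'f', reset
Bit 6: prefix='1' (no match yet)
Bit 7: prefix='11' -> emit 'j', reset
Bit 8: prefix='0' -> emit 'f', reset
Bit 9: prefix='0' -> emit 'f', reset
Bit 10: prefix='1' (no match yet)
Bit 11: prefix='10' -> emit 'c', reset
Bit 12: prefix='1' (no match yet)
Bit 13: prefix='11' -> emit 'j', reset

Answer: 0 2 4 5 6 8 9 10 12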